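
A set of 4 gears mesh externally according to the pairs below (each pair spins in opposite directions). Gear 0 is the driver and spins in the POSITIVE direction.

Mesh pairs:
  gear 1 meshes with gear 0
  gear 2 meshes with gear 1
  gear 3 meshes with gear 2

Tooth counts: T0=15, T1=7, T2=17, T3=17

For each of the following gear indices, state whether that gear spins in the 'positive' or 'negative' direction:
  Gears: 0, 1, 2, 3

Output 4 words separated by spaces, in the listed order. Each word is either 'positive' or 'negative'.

Gear 0 (driver): positive (depth 0)
  gear 1: meshes with gear 0 -> depth 1 -> negative (opposite of gear 0)
  gear 2: meshes with gear 1 -> depth 2 -> positive (opposite of gear 1)
  gear 3: meshes with gear 2 -> depth 3 -> negative (opposite of gear 2)
Queried indices 0, 1, 2, 3 -> positive, negative, positive, negative

Answer: positive negative positive negative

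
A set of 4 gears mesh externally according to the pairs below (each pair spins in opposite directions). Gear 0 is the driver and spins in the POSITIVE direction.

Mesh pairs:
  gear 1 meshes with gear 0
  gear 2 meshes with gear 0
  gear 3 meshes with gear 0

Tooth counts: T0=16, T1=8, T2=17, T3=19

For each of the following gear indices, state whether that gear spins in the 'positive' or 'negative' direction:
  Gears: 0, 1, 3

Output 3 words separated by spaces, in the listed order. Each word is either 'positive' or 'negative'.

Answer: positive negative negative

Derivation:
Gear 0 (driver): positive (depth 0)
  gear 1: meshes with gear 0 -> depth 1 -> negative (opposite of gear 0)
  gear 2: meshes with gear 0 -> depth 1 -> negative (opposite of gear 0)
  gear 3: meshes with gear 0 -> depth 1 -> negative (opposite of gear 0)
Queried indices 0, 1, 3 -> positive, negative, negative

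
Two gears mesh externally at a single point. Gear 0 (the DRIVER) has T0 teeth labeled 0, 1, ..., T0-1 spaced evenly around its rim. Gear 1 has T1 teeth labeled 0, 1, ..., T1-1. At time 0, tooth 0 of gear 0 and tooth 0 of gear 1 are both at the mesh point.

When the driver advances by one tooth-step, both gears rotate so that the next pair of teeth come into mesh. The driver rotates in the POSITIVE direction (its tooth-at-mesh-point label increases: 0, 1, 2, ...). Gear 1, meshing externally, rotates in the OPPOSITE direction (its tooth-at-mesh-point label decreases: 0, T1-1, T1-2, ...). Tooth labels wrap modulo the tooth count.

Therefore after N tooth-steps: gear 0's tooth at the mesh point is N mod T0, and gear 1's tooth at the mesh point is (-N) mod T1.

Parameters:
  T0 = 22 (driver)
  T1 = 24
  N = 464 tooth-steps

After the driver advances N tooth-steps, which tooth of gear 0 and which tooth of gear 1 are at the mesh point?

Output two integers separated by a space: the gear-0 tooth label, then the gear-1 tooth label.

Gear 0 (driver, T0=22): tooth at mesh = N mod T0
  464 = 21 * 22 + 2, so 464 mod 22 = 2
  gear 0 tooth = 2
Gear 1 (driven, T1=24): tooth at mesh = (-N) mod T1
  464 = 19 * 24 + 8, so 464 mod 24 = 8
  (-464) mod 24 = (-8) mod 24 = 24 - 8 = 16
Mesh after 464 steps: gear-0 tooth 2 meets gear-1 tooth 16

Answer: 2 16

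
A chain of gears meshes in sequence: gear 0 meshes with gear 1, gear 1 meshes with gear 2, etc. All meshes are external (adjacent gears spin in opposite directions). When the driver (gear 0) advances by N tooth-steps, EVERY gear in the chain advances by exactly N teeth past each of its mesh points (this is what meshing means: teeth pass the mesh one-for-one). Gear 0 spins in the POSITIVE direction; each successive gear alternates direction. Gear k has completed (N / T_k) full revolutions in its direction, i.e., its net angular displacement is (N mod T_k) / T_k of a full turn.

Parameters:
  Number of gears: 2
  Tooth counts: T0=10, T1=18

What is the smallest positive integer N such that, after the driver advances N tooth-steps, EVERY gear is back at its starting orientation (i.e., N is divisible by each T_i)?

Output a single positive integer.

Answer: 90

Derivation:
Gear k returns to start when N is a multiple of T_k.
All gears at start simultaneously when N is a common multiple of [10, 18]; the smallest such N is lcm(10, 18).
Start: lcm = T0 = 10
Fold in T1=18: gcd(10, 18) = 2; lcm(10, 18) = 10 * 18 / 2 = 180 / 2 = 90
Full cycle length = 90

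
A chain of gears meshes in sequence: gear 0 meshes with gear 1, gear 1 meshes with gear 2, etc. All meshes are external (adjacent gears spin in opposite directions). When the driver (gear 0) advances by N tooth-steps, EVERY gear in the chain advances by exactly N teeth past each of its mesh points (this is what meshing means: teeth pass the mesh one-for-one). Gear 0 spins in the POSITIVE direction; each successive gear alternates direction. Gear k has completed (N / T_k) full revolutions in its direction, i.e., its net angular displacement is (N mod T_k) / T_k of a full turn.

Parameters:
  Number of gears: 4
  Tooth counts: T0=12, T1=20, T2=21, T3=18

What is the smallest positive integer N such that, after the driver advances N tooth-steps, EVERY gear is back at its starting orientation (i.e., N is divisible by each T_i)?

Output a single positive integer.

Gear k returns to start when N is a multiple of T_k.
All gears at start simultaneously when N is a common multiple of [12, 20, 21, 18]; the smallest such N is lcm(12, 20, 21, 18).
Start: lcm = T0 = 12
Fold in T1=20: gcd(12, 20) = 4; lcm(12, 20) = 12 * 20 / 4 = 240 / 4 = 60
Fold in T2=21: gcd(60, 21) = 3; lcm(60, 21) = 60 * 21 / 3 = 1260 / 3 = 420
Fold in T3=18: gcd(420, 18) = 6; lcm(420, 18) = 420 * 18 / 6 = 7560 / 6 = 1260
Full cycle length = 1260

Answer: 1260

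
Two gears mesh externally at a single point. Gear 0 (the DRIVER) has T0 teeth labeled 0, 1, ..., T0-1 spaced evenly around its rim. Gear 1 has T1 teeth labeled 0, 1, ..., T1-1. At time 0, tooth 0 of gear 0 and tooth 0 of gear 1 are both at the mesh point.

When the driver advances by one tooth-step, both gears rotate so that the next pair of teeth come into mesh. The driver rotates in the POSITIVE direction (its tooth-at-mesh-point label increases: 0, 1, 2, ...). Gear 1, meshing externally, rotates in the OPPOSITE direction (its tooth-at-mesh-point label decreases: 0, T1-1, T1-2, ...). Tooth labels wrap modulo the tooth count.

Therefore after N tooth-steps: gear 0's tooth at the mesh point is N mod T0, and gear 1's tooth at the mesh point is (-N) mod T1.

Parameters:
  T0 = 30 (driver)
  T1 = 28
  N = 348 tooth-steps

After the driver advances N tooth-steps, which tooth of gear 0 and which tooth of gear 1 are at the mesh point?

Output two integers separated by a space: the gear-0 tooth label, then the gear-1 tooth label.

Gear 0 (driver, T0=30): tooth at mesh = N mod T0
  348 = 11 * 30 + 18, so 348 mod 30 = 18
  gear 0 tooth = 18
Gear 1 (driven, T1=28): tooth at mesh = (-N) mod T1
  348 = 12 * 28 + 12, so 348 mod 28 = 12
  (-348) mod 28 = (-12) mod 28 = 28 - 12 = 16
Mesh after 348 steps: gear-0 tooth 18 meets gear-1 tooth 16

Answer: 18 16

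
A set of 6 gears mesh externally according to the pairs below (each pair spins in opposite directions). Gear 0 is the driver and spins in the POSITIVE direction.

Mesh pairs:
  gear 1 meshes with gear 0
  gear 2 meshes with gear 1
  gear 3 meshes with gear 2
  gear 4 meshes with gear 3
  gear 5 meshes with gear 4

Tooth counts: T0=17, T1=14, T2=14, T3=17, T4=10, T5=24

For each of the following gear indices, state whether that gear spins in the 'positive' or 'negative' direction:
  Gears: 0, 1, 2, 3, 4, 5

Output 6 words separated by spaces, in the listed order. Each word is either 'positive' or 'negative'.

Gear 0 (driver): positive (depth 0)
  gear 1: meshes with gear 0 -> depth 1 -> negative (opposite of gear 0)
  gear 2: meshes with gear 1 -> depth 2 -> positive (opposite of gear 1)
  gear 3: meshes with gear 2 -> depth 3 -> negative (opposite of gear 2)
  gear 4: meshes with gear 3 -> depth 4 -> positive (opposite of gear 3)
  gear 5: meshes with gear 4 -> depth 5 -> negative (opposite of gear 4)
Queried indices 0, 1, 2, 3, 4, 5 -> positive, negative, positive, negative, positive, negative

Answer: positive negative positive negative positive negative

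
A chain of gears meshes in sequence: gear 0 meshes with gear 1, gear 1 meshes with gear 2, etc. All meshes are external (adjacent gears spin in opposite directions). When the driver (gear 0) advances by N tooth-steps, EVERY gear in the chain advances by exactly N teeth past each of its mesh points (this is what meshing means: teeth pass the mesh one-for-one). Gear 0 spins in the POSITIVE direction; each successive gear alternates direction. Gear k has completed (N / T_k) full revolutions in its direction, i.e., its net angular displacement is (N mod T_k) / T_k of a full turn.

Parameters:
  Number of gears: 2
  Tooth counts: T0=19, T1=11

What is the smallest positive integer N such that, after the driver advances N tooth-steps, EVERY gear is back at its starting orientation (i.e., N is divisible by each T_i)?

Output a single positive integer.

Answer: 209

Derivation:
Gear k returns to start when N is a multiple of T_k.
All gears at start simultaneously when N is a common multiple of [19, 11]; the smallest such N is lcm(19, 11).
Start: lcm = T0 = 19
Fold in T1=11: gcd(19, 11) = 1; lcm(19, 11) = 19 * 11 / 1 = 209 / 1 = 209
Full cycle length = 209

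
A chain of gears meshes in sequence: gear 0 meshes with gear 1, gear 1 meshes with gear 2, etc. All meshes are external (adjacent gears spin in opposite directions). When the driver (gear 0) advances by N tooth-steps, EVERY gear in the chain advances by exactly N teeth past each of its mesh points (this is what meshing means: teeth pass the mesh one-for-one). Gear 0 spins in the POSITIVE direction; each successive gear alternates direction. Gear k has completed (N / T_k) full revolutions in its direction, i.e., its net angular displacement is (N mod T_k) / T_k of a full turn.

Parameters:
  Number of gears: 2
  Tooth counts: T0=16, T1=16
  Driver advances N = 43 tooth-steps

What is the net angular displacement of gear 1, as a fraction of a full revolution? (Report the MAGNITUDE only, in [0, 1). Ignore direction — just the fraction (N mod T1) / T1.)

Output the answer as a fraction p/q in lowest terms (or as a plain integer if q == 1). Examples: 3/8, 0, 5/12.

Answer: 11/16

Derivation:
Chain of 2 gears, tooth counts: [16, 16]
  gear 0: T0=16, direction=positive, advance = 43 mod 16 = 11 teeth = 11/16 turn
  gear 1: T1=16, direction=negative, advance = 43 mod 16 = 11 teeth = 11/16 turn
Gear 1: 43 mod 16 = 11
Fraction = 11 / 16 = 11/16 (gcd(11,16)=1) = 11/16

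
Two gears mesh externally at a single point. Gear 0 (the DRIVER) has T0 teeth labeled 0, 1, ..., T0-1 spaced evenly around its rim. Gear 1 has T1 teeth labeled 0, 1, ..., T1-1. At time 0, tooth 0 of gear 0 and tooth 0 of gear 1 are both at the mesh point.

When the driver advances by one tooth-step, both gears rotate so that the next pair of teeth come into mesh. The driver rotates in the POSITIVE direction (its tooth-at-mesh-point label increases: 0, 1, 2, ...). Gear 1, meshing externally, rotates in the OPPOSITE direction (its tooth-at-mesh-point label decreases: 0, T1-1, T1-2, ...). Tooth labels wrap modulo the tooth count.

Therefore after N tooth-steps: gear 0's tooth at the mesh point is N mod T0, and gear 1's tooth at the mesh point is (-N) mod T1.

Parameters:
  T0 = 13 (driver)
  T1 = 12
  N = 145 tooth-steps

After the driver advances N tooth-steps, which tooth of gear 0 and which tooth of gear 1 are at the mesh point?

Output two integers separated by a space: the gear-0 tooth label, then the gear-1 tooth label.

Gear 0 (driver, T0=13): tooth at mesh = N mod T0
  145 = 11 * 13 + 2, so 145 mod 13 = 2
  gear 0 tooth = 2
Gear 1 (driven, T1=12): tooth at mesh = (-N) mod T1
  145 = 12 * 12 + 1, so 145 mod 12 = 1
  (-145) mod 12 = (-1) mod 12 = 12 - 1 = 11
Mesh after 145 steps: gear-0 tooth 2 meets gear-1 tooth 11

Answer: 2 11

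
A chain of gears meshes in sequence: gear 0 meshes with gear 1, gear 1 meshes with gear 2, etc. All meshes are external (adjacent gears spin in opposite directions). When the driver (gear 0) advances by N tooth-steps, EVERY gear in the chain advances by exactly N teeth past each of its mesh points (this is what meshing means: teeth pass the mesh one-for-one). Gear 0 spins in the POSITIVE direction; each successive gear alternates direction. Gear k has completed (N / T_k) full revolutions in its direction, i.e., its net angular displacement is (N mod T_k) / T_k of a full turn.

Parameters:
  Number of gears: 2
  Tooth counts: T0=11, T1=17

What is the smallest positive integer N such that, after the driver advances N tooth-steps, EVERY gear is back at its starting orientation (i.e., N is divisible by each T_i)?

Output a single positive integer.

Gear k returns to start when N is a multiple of T_k.
All gears at start simultaneously when N is a common multiple of [11, 17]; the smallest such N is lcm(11, 17).
Start: lcm = T0 = 11
Fold in T1=17: gcd(11, 17) = 1; lcm(11, 17) = 11 * 17 / 1 = 187 / 1 = 187
Full cycle length = 187

Answer: 187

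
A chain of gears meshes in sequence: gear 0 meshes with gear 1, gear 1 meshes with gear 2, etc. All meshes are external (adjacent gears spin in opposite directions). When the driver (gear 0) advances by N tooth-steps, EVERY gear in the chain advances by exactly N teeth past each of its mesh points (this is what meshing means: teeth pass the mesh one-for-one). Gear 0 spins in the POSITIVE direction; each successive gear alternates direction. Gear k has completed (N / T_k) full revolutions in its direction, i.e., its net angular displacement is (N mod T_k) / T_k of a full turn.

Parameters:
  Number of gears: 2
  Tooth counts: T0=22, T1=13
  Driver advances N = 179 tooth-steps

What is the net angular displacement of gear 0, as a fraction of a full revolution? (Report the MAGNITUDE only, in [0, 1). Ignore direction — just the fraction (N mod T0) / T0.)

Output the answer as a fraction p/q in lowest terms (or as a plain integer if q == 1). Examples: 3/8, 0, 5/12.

Chain of 2 gears, tooth counts: [22, 13]
  gear 0: T0=22, direction=positive, advance = 179 mod 22 = 3 teeth = 3/22 turn
  gear 1: T1=13, direction=negative, advance = 179 mod 13 = 10 teeth = 10/13 turn
Gear 0: 179 mod 22 = 3
Fraction = 3 / 22 = 3/22 (gcd(3,22)=1) = 3/22

Answer: 3/22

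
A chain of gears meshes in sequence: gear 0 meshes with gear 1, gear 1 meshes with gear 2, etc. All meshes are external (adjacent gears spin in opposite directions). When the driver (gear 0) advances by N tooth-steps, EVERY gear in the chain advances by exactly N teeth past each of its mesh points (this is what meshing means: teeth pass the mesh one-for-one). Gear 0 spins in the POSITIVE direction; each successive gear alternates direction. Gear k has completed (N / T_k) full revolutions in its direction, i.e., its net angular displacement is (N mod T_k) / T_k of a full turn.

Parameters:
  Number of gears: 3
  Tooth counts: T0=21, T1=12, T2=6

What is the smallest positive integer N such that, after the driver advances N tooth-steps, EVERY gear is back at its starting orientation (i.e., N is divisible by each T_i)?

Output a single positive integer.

Answer: 84

Derivation:
Gear k returns to start when N is a multiple of T_k.
All gears at start simultaneously when N is a common multiple of [21, 12, 6]; the smallest such N is lcm(21, 12, 6).
Start: lcm = T0 = 21
Fold in T1=12: gcd(21, 12) = 3; lcm(21, 12) = 21 * 12 / 3 = 252 / 3 = 84
Fold in T2=6: gcd(84, 6) = 6; lcm(84, 6) = 84 * 6 / 6 = 504 / 6 = 84
Full cycle length = 84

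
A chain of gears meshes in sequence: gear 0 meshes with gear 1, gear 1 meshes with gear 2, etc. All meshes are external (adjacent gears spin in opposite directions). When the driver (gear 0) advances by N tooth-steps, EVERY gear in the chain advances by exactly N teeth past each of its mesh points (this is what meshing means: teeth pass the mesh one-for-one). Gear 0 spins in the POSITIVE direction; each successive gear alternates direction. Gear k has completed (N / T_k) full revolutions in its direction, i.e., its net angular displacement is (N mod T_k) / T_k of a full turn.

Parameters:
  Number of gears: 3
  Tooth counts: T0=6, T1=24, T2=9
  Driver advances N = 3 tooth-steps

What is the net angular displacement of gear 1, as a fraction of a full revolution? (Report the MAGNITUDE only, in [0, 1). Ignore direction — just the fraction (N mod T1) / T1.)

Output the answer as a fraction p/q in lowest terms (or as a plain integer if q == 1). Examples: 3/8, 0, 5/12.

Answer: 1/8

Derivation:
Chain of 3 gears, tooth counts: [6, 24, 9]
  gear 0: T0=6, direction=positive, advance = 3 mod 6 = 3 teeth = 3/6 turn
  gear 1: T1=24, direction=negative, advance = 3 mod 24 = 3 teeth = 3/24 turn
  gear 2: T2=9, direction=positive, advance = 3 mod 9 = 3 teeth = 3/9 turn
Gear 1: 3 mod 24 = 3
Fraction = 3 / 24 = 1/8 (gcd(3,24)=3) = 1/8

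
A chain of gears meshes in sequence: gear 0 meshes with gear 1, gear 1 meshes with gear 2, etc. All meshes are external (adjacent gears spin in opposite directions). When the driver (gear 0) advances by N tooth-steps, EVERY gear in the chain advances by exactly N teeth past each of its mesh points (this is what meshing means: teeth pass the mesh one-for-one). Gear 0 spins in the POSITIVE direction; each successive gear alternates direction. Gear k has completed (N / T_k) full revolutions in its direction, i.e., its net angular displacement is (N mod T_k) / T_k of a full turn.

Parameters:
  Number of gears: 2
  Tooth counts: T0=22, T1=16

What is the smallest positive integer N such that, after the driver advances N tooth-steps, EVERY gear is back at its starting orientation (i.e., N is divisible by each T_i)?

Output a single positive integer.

Answer: 176

Derivation:
Gear k returns to start when N is a multiple of T_k.
All gears at start simultaneously when N is a common multiple of [22, 16]; the smallest such N is lcm(22, 16).
Start: lcm = T0 = 22
Fold in T1=16: gcd(22, 16) = 2; lcm(22, 16) = 22 * 16 / 2 = 352 / 2 = 176
Full cycle length = 176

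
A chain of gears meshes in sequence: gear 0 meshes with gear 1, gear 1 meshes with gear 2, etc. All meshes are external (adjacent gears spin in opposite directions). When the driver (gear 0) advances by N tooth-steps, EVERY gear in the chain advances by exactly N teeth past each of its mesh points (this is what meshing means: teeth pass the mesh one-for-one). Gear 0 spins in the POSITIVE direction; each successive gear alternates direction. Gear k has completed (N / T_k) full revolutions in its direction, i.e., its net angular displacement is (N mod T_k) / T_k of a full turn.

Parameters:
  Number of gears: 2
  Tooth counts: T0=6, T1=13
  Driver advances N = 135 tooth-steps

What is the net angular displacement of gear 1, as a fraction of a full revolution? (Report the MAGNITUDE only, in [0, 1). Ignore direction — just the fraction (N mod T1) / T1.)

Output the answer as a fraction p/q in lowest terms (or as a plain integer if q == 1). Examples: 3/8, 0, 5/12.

Chain of 2 gears, tooth counts: [6, 13]
  gear 0: T0=6, direction=positive, advance = 135 mod 6 = 3 teeth = 3/6 turn
  gear 1: T1=13, direction=negative, advance = 135 mod 13 = 5 teeth = 5/13 turn
Gear 1: 135 mod 13 = 5
Fraction = 5 / 13 = 5/13 (gcd(5,13)=1) = 5/13

Answer: 5/13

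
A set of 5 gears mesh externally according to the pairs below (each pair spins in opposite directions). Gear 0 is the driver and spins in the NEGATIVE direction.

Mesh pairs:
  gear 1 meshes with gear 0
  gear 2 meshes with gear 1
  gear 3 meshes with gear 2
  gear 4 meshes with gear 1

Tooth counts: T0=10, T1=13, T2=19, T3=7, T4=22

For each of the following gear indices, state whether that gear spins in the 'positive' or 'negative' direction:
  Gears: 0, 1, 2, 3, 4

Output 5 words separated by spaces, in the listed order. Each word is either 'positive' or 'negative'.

Gear 0 (driver): negative (depth 0)
  gear 1: meshes with gear 0 -> depth 1 -> positive (opposite of gear 0)
  gear 2: meshes with gear 1 -> depth 2 -> negative (opposite of gear 1)
  gear 3: meshes with gear 2 -> depth 3 -> positive (opposite of gear 2)
  gear 4: meshes with gear 1 -> depth 2 -> negative (opposite of gear 1)
Queried indices 0, 1, 2, 3, 4 -> negative, positive, negative, positive, negative

Answer: negative positive negative positive negative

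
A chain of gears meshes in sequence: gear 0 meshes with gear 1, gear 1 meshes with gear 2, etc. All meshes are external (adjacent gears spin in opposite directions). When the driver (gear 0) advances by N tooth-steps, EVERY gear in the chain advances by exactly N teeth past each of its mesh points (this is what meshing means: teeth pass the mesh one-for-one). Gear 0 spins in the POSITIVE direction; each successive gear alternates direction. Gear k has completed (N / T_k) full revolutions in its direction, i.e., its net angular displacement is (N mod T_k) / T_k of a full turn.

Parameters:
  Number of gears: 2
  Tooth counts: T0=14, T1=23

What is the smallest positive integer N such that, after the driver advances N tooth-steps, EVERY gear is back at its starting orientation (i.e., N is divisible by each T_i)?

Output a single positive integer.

Answer: 322

Derivation:
Gear k returns to start when N is a multiple of T_k.
All gears at start simultaneously when N is a common multiple of [14, 23]; the smallest such N is lcm(14, 23).
Start: lcm = T0 = 14
Fold in T1=23: gcd(14, 23) = 1; lcm(14, 23) = 14 * 23 / 1 = 322 / 1 = 322
Full cycle length = 322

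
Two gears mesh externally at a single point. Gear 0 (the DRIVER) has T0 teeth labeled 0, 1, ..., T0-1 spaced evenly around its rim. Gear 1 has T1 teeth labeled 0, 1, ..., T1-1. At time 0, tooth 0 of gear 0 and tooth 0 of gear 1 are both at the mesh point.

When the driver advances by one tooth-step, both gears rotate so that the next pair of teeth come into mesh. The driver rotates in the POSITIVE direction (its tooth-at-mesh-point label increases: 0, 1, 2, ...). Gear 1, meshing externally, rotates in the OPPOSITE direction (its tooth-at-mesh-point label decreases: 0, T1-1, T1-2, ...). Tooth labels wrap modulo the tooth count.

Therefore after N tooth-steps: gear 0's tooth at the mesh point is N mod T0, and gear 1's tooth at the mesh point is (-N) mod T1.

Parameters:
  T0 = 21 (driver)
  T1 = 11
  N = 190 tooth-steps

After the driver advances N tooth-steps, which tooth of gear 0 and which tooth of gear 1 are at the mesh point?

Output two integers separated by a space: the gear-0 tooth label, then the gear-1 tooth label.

Gear 0 (driver, T0=21): tooth at mesh = N mod T0
  190 = 9 * 21 + 1, so 190 mod 21 = 1
  gear 0 tooth = 1
Gear 1 (driven, T1=11): tooth at mesh = (-N) mod T1
  190 = 17 * 11 + 3, so 190 mod 11 = 3
  (-190) mod 11 = (-3) mod 11 = 11 - 3 = 8
Mesh after 190 steps: gear-0 tooth 1 meets gear-1 tooth 8

Answer: 1 8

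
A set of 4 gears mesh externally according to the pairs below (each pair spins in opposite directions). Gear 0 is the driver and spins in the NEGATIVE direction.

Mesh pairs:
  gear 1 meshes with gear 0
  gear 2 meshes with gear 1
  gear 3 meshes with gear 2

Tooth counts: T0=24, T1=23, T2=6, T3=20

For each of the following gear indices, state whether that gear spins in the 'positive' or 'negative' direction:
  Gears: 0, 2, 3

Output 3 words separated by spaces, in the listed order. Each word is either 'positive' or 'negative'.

Answer: negative negative positive

Derivation:
Gear 0 (driver): negative (depth 0)
  gear 1: meshes with gear 0 -> depth 1 -> positive (opposite of gear 0)
  gear 2: meshes with gear 1 -> depth 2 -> negative (opposite of gear 1)
  gear 3: meshes with gear 2 -> depth 3 -> positive (opposite of gear 2)
Queried indices 0, 2, 3 -> negative, negative, positive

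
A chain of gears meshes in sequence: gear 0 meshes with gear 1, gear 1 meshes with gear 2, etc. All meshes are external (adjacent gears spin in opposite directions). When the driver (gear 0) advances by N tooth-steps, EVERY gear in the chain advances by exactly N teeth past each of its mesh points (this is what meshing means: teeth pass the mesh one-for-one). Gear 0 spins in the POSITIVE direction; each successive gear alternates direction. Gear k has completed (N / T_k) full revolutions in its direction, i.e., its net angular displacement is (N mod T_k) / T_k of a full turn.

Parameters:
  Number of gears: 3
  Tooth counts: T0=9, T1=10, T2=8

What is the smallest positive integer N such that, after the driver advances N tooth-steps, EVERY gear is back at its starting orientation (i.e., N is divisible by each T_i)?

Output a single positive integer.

Answer: 360

Derivation:
Gear k returns to start when N is a multiple of T_k.
All gears at start simultaneously when N is a common multiple of [9, 10, 8]; the smallest such N is lcm(9, 10, 8).
Start: lcm = T0 = 9
Fold in T1=10: gcd(9, 10) = 1; lcm(9, 10) = 9 * 10 / 1 = 90 / 1 = 90
Fold in T2=8: gcd(90, 8) = 2; lcm(90, 8) = 90 * 8 / 2 = 720 / 2 = 360
Full cycle length = 360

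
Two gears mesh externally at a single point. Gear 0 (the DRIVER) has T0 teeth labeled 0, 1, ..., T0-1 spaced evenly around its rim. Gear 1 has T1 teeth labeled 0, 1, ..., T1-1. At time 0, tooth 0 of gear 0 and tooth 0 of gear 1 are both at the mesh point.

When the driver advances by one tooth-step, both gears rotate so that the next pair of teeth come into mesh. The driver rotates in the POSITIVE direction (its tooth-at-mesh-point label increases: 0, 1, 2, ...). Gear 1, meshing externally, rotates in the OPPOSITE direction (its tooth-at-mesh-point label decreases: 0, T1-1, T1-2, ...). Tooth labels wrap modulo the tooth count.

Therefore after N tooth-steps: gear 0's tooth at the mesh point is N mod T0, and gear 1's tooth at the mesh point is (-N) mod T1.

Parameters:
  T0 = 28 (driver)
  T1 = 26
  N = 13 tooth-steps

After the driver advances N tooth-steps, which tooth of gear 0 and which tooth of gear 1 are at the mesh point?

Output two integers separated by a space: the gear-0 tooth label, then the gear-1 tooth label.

Gear 0 (driver, T0=28): tooth at mesh = N mod T0
  13 = 0 * 28 + 13, so 13 mod 28 = 13
  gear 0 tooth = 13
Gear 1 (driven, T1=26): tooth at mesh = (-N) mod T1
  13 = 0 * 26 + 13, so 13 mod 26 = 13
  (-13) mod 26 = (-13) mod 26 = 26 - 13 = 13
Mesh after 13 steps: gear-0 tooth 13 meets gear-1 tooth 13

Answer: 13 13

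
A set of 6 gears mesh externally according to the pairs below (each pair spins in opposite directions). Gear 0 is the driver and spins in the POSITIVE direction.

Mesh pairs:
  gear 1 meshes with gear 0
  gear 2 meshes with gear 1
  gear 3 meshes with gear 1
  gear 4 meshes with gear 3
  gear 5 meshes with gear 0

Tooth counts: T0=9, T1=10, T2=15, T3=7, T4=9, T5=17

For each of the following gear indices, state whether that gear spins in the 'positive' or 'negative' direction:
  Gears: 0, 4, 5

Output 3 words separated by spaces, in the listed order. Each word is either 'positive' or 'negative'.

Answer: positive negative negative

Derivation:
Gear 0 (driver): positive (depth 0)
  gear 1: meshes with gear 0 -> depth 1 -> negative (opposite of gear 0)
  gear 2: meshes with gear 1 -> depth 2 -> positive (opposite of gear 1)
  gear 3: meshes with gear 1 -> depth 2 -> positive (opposite of gear 1)
  gear 4: meshes with gear 3 -> depth 3 -> negative (opposite of gear 3)
  gear 5: meshes with gear 0 -> depth 1 -> negative (opposite of gear 0)
Queried indices 0, 4, 5 -> positive, negative, negative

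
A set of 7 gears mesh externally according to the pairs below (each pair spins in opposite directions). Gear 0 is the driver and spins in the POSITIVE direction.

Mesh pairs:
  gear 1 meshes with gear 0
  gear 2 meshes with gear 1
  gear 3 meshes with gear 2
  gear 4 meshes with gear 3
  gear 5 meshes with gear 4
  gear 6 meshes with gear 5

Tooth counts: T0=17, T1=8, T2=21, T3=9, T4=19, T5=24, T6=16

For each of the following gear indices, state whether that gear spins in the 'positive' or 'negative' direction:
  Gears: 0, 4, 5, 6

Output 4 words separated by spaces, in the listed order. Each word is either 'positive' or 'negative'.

Answer: positive positive negative positive

Derivation:
Gear 0 (driver): positive (depth 0)
  gear 1: meshes with gear 0 -> depth 1 -> negative (opposite of gear 0)
  gear 2: meshes with gear 1 -> depth 2 -> positive (opposite of gear 1)
  gear 3: meshes with gear 2 -> depth 3 -> negative (opposite of gear 2)
  gear 4: meshes with gear 3 -> depth 4 -> positive (opposite of gear 3)
  gear 5: meshes with gear 4 -> depth 5 -> negative (opposite of gear 4)
  gear 6: meshes with gear 5 -> depth 6 -> positive (opposite of gear 5)
Queried indices 0, 4, 5, 6 -> positive, positive, negative, positive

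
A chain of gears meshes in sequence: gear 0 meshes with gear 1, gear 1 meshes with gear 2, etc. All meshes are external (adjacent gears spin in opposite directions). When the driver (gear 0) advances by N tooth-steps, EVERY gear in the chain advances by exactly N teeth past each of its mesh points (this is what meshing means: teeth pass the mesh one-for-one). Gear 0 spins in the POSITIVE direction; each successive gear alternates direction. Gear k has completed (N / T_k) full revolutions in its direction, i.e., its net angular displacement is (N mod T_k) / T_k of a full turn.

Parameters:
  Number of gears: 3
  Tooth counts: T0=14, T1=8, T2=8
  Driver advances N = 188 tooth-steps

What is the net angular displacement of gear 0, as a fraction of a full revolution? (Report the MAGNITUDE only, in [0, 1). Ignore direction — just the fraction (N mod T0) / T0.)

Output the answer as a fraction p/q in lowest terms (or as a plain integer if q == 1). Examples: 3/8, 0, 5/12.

Answer: 3/7

Derivation:
Chain of 3 gears, tooth counts: [14, 8, 8]
  gear 0: T0=14, direction=positive, advance = 188 mod 14 = 6 teeth = 6/14 turn
  gear 1: T1=8, direction=negative, advance = 188 mod 8 = 4 teeth = 4/8 turn
  gear 2: T2=8, direction=positive, advance = 188 mod 8 = 4 teeth = 4/8 turn
Gear 0: 188 mod 14 = 6
Fraction = 6 / 14 = 3/7 (gcd(6,14)=2) = 3/7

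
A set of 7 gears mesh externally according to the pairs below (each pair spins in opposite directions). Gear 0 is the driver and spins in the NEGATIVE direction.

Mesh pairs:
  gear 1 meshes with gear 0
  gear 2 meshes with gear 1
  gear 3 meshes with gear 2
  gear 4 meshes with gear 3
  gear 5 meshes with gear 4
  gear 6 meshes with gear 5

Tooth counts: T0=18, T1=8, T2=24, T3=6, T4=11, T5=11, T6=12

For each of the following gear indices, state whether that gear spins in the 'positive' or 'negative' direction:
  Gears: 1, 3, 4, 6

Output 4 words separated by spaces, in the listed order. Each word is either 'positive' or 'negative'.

Answer: positive positive negative negative

Derivation:
Gear 0 (driver): negative (depth 0)
  gear 1: meshes with gear 0 -> depth 1 -> positive (opposite of gear 0)
  gear 2: meshes with gear 1 -> depth 2 -> negative (opposite of gear 1)
  gear 3: meshes with gear 2 -> depth 3 -> positive (opposite of gear 2)
  gear 4: meshes with gear 3 -> depth 4 -> negative (opposite of gear 3)
  gear 5: meshes with gear 4 -> depth 5 -> positive (opposite of gear 4)
  gear 6: meshes with gear 5 -> depth 6 -> negative (opposite of gear 5)
Queried indices 1, 3, 4, 6 -> positive, positive, negative, negative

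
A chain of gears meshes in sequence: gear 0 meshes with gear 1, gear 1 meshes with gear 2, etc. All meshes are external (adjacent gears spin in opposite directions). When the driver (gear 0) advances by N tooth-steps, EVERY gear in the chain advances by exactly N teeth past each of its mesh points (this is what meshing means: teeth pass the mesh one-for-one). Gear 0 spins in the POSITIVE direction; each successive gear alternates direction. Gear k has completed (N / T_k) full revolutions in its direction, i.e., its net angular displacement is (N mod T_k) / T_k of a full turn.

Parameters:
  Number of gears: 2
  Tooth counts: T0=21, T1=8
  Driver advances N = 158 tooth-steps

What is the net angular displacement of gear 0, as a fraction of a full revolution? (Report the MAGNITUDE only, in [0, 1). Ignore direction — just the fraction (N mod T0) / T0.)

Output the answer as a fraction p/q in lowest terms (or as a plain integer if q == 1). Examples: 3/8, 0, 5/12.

Chain of 2 gears, tooth counts: [21, 8]
  gear 0: T0=21, direction=positive, advance = 158 mod 21 = 11 teeth = 11/21 turn
  gear 1: T1=8, direction=negative, advance = 158 mod 8 = 6 teeth = 6/8 turn
Gear 0: 158 mod 21 = 11
Fraction = 11 / 21 = 11/21 (gcd(11,21)=1) = 11/21

Answer: 11/21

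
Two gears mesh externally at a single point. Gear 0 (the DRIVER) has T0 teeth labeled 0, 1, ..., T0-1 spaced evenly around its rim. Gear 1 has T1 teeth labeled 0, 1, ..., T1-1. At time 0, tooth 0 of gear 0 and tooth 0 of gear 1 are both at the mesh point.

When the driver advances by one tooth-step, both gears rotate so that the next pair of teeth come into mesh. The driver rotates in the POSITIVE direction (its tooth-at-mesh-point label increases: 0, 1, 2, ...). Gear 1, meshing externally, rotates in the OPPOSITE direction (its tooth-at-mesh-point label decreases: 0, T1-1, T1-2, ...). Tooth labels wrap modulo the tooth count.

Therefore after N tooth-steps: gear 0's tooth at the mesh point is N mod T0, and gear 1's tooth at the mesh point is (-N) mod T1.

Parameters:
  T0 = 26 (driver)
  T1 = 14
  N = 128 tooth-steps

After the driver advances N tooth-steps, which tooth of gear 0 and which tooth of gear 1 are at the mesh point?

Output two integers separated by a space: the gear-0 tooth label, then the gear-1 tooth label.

Gear 0 (driver, T0=26): tooth at mesh = N mod T0
  128 = 4 * 26 + 24, so 128 mod 26 = 24
  gear 0 tooth = 24
Gear 1 (driven, T1=14): tooth at mesh = (-N) mod T1
  128 = 9 * 14 + 2, so 128 mod 14 = 2
  (-128) mod 14 = (-2) mod 14 = 14 - 2 = 12
Mesh after 128 steps: gear-0 tooth 24 meets gear-1 tooth 12

Answer: 24 12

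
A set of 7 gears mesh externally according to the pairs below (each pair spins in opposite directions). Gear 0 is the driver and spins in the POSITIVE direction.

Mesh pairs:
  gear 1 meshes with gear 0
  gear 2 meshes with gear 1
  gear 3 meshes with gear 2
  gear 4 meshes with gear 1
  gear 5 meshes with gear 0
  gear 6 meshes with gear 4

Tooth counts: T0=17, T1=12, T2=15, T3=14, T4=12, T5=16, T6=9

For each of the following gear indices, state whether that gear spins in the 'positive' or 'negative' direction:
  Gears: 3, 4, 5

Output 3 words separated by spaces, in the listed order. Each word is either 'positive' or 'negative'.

Answer: negative positive negative

Derivation:
Gear 0 (driver): positive (depth 0)
  gear 1: meshes with gear 0 -> depth 1 -> negative (opposite of gear 0)
  gear 2: meshes with gear 1 -> depth 2 -> positive (opposite of gear 1)
  gear 3: meshes with gear 2 -> depth 3 -> negative (opposite of gear 2)
  gear 4: meshes with gear 1 -> depth 2 -> positive (opposite of gear 1)
  gear 5: meshes with gear 0 -> depth 1 -> negative (opposite of gear 0)
  gear 6: meshes with gear 4 -> depth 3 -> negative (opposite of gear 4)
Queried indices 3, 4, 5 -> negative, positive, negative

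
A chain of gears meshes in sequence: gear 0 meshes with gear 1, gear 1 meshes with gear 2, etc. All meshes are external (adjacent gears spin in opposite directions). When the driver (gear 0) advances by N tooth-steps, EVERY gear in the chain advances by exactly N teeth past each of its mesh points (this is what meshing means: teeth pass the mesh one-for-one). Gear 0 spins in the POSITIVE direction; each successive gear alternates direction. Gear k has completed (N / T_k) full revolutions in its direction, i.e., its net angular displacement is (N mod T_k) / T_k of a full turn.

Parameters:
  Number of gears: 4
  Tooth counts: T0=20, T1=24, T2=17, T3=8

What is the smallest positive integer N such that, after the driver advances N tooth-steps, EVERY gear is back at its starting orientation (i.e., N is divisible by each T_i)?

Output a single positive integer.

Gear k returns to start when N is a multiple of T_k.
All gears at start simultaneously when N is a common multiple of [20, 24, 17, 8]; the smallest such N is lcm(20, 24, 17, 8).
Start: lcm = T0 = 20
Fold in T1=24: gcd(20, 24) = 4; lcm(20, 24) = 20 * 24 / 4 = 480 / 4 = 120
Fold in T2=17: gcd(120, 17) = 1; lcm(120, 17) = 120 * 17 / 1 = 2040 / 1 = 2040
Fold in T3=8: gcd(2040, 8) = 8; lcm(2040, 8) = 2040 * 8 / 8 = 16320 / 8 = 2040
Full cycle length = 2040

Answer: 2040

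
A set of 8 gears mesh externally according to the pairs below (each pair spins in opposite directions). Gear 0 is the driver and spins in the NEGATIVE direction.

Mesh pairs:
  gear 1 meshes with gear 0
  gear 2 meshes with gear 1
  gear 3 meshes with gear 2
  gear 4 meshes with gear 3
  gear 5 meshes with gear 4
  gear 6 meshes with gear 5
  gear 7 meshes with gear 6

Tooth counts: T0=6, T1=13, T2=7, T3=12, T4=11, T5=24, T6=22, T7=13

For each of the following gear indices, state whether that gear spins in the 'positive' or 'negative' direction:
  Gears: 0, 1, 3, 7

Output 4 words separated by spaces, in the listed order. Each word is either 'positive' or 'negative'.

Answer: negative positive positive positive

Derivation:
Gear 0 (driver): negative (depth 0)
  gear 1: meshes with gear 0 -> depth 1 -> positive (opposite of gear 0)
  gear 2: meshes with gear 1 -> depth 2 -> negative (opposite of gear 1)
  gear 3: meshes with gear 2 -> depth 3 -> positive (opposite of gear 2)
  gear 4: meshes with gear 3 -> depth 4 -> negative (opposite of gear 3)
  gear 5: meshes with gear 4 -> depth 5 -> positive (opposite of gear 4)
  gear 6: meshes with gear 5 -> depth 6 -> negative (opposite of gear 5)
  gear 7: meshes with gear 6 -> depth 7 -> positive (opposite of gear 6)
Queried indices 0, 1, 3, 7 -> negative, positive, positive, positive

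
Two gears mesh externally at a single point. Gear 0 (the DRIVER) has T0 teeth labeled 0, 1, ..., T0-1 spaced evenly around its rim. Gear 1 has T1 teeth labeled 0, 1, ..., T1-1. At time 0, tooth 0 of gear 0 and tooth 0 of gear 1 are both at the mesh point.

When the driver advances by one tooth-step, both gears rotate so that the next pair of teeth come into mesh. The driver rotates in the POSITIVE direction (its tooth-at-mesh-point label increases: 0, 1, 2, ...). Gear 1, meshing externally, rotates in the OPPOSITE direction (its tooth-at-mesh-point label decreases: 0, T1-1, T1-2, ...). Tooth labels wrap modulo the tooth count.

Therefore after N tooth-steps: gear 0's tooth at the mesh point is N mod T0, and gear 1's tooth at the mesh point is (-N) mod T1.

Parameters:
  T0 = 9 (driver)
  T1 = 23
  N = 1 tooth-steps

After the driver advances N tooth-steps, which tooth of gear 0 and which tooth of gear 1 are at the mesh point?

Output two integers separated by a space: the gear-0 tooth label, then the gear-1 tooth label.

Answer: 1 22

Derivation:
Gear 0 (driver, T0=9): tooth at mesh = N mod T0
  1 = 0 * 9 + 1, so 1 mod 9 = 1
  gear 0 tooth = 1
Gear 1 (driven, T1=23): tooth at mesh = (-N) mod T1
  1 = 0 * 23 + 1, so 1 mod 23 = 1
  (-1) mod 23 = (-1) mod 23 = 23 - 1 = 22
Mesh after 1 steps: gear-0 tooth 1 meets gear-1 tooth 22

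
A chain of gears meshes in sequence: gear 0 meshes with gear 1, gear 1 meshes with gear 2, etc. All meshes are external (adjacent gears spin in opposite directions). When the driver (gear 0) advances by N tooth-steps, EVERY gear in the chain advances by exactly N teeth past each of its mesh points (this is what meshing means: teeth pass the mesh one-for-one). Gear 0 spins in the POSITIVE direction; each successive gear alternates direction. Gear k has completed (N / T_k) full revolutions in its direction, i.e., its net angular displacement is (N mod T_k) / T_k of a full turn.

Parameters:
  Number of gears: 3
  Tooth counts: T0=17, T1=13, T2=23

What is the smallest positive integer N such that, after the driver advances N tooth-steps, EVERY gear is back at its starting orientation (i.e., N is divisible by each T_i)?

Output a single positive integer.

Gear k returns to start when N is a multiple of T_k.
All gears at start simultaneously when N is a common multiple of [17, 13, 23]; the smallest such N is lcm(17, 13, 23).
Start: lcm = T0 = 17
Fold in T1=13: gcd(17, 13) = 1; lcm(17, 13) = 17 * 13 / 1 = 221 / 1 = 221
Fold in T2=23: gcd(221, 23) = 1; lcm(221, 23) = 221 * 23 / 1 = 5083 / 1 = 5083
Full cycle length = 5083

Answer: 5083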